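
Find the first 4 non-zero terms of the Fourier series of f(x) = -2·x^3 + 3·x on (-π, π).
(30 - 4·π^2)·sin(x) + (-6 + 2·π^2)·sin(2·x) + (26/9 - 4·π^2/3)·sin(3·x) + (-15/8 + π^2)·sin(4·x)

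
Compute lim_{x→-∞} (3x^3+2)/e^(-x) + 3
The quotient is an ∞/∞ indeterminate form as x → -∞.
Compare growth rates of the dominant terms (exponentials ≫ polynomials ≫ logarithms), or apply L'Hôpital's rule; the quotient → 0.
Adding the constant: 0 + 3 = 3. Limit = 3.

Final answer: 3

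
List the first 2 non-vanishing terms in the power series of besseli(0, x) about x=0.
x^2/4 + 1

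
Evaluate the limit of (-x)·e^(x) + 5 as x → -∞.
The product is a 0·∞ indeterminate form at x → -∞.
Rewrite the product as (-x) / e^(-x) (an ∞/∞ form) and apply L'Hôpital, or use the standard hierarchy e^(|x|) ≫ |(-x)| as x → -∞.
The indeterminate product → 0, so the limit = 5.

Final answer: 5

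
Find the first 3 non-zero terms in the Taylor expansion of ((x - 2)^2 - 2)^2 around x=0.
20·x^2 - 16·x + 4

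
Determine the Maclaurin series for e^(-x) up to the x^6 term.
x^6/720 - x^5/120 + x^4/24 - x^3/6 + x^2/2 - x + 1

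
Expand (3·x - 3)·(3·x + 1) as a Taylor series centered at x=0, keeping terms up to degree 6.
9·x^2 - 6·x - 3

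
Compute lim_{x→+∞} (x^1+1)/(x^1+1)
This is an ∞/∞ indeterminate form as x → +∞.
Divide numerator and denominator by x and let the lower-order terms vanish; the leading terms give 1/1 = 1.
Limit = 1.

Final answer: 1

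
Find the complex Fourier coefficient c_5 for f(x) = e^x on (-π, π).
Compute the real Fourier coefficients first: a_5 = (1 - e^(2·π))·e^(-π)/(26·π), b_5 = (-5 + 5·e^(2·π))·e^(-π)/(26·π).
Then c_5 = (a_5 − i·b_5)/2 = -e^(π)/(52·π) + e^(-π)/(52·π) - 5·i·e^(π)/(52·π) + 5·i·e^(-π)/(52·π).

Final answer: -e^(π)/(52·π) + e^(-π)/(52·π) - 5·i·e^(π)/(52·π) + 5·i·e^(-π)/(52·π)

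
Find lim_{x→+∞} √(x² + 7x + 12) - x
This is an ∞ − ∞ indeterminate form.
Multiply and divide by the conjugate √(x²+7x + 12) + x; the x² terms cancel, leaving (7x + 12)/(√(x²+7x + 12)+x) → 7/2.
Limit = 7/2.

Final answer: 7/2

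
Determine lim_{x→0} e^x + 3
Direct substitution at x = 0 gives 4.

Final answer: 4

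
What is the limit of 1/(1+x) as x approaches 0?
Direct substitution at x = 0 gives 1.

Final answer: 1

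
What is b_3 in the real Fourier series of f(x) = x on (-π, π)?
b_3 = (1/π) ∫_{-π}^{π} f(x)·sin(3x) dx.
Evaluate the integral (use parity and integration by parts as needed): b_3 = 2/3.

Final answer: 2/3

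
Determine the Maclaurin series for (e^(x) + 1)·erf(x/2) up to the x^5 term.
x^5/(80·√(π)) + x^4/(12·√(π)) + x^3/(3·√(π)) + x^2/√(π) + 2·x/√(π)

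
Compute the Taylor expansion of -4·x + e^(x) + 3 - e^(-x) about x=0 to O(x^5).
x^3/3 - 2·x + 3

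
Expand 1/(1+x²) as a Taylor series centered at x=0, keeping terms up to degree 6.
-x^6 + x^4 - x^2 + 1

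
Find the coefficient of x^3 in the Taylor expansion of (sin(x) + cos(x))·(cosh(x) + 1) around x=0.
Expand to order 3: (sin(x) + cos(x))·(cosh(x) + 1) = x^3/6 - x^2/2 + 2·x + 2 + O(x^4).
The coefficient of x^3 is 1/6.

Final answer: 1/6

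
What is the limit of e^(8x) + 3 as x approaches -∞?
Evaluate the dominant behaviour as x → -∞; each term tends to a finite value or vanishes.
Limit = 3.

Final answer: 3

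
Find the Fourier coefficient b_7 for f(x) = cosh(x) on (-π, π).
b_7 = (1/π) ∫_{-π}^{π} f(x)·sin(7x) dx.
Evaluate the integral (use parity and integration by parts as needed): b_7 = 0.

Final answer: 0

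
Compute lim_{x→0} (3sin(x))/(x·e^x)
Both numerator and denominator → 0 as x → 0; this is a 0/0 indeterminate form.
Expand each to leading order near x = 0: numerator ~ 3·x, denominator ~ x.
The limit of the ratio is 3.

Final answer: 3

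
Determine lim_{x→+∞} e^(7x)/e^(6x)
This is an ∞/∞ indeterminate form as x → +∞.
Rewrite e^(7x)/e^(6x) = e^((7−6)x) = e^(x); the exponent coefficient is 1 > 0 so e^(x) → ∞.
Limit = ∞.

Final answer: ∞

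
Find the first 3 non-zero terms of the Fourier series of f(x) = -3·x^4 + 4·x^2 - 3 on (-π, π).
(-160 + 24·π^2)·cos(x) + (13 - 6·π^2)·cos(2·x) - 3·π^4/5 - 3 + 4·π^2/3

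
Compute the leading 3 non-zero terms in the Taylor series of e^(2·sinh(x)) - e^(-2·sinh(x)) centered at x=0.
19·x^5/10 + 10·x^3/3 + 4·x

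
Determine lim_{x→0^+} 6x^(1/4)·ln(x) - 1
The product is a 0·∞ indeterminate form at x → 0⁺.
Rewrite the product as 6·ln(x) / x^(-1/4) and apply L'Hôpital, or use the standard hierarchy x^(-1/4) ≫ |ln x| as x → 0⁺.
The indeterminate product → 0, so the limit = -1.

Final answer: -1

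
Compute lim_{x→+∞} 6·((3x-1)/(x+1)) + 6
Evaluate the dominant behaviour as x → +∞; each term tends to a finite value or vanishes.
Limit = 24.

Final answer: 24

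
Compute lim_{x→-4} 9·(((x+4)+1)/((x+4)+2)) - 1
Direct substitution at x = -4 gives 7/2.

Final answer: 7/2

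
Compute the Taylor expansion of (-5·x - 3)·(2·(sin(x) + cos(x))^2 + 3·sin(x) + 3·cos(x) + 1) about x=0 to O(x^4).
17·x^3 - 61·x^2/2 - 51·x - 18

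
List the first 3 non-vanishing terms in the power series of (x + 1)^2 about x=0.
x^2 + 2·x + 1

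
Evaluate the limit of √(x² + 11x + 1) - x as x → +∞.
This is an ∞ − ∞ indeterminate form.
Multiply and divide by the conjugate √(x²+11x + 1) + x; the x² terms cancel, leaving (11x + 1)/(√(x²+11x + 1)+x) → 11/2.
Limit = 11/2.

Final answer: 11/2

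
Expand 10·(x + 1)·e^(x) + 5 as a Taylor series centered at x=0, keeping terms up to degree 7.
x^7/63 + 7·x^6/72 + x^5/2 + 25·x^4/12 + 20·x^3/3 + 15·x^2 + 20·x + 15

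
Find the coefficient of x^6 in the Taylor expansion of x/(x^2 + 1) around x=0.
Expand to order 6: x/(x^2 + 1) = x^5 - x^3 + x + O(x^7).
The coefficient of x^6 is 0.

Final answer: 0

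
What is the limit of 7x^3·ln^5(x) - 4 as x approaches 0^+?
The product is a 0·∞ indeterminate form at x → 0⁺.
Rewrite the product as 7·ln^5(x) / x^(-3) and apply L'Hôpital, or use the standard hierarchy x^(-3) ≫ |ln x|^5 as x → 0⁺.
The indeterminate product → 0, so the limit = -4.

Final answer: -4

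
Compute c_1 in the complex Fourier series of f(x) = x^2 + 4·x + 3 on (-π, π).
Compute the real Fourier coefficients first: a_1 = -4, b_1 = 8.
Then c_1 = (a_1 − i·b_1)/2 = -2 - 4·i.

Final answer: -2 - 4·i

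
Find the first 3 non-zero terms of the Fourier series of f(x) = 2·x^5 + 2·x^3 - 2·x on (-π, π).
(-76·π^2 + 4·π^4 + 452)·sin(x) + (-2·π^4 - 10 + 8·π^2)·sin(2·x) + (-44·π^2/27 - 20/81 + 4·π^4/3)·sin(3·x)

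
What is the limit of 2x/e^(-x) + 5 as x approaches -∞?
The quotient is an ∞/∞ indeterminate form as x → -∞.
Compare growth rates of the dominant terms (exponentials ≫ polynomials ≫ logarithms), or apply L'Hôpital's rule; the quotient → 0.
Adding the constant: 0 + 5 = 5. Limit = 5.

Final answer: 5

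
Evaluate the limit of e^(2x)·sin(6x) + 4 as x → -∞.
Evaluate the dominant behaviour as x → -∞; each term tends to a finite value or vanishes.
Limit = 4.

Final answer: 4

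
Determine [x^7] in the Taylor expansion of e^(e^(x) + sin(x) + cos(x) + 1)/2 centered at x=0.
Expand to order 7: e^(e^(x) + sin(x) + cos(x) + 1)/2 = 107·x^7·e^(3)/1260 + 13·x^6·e^(3)/90 + 9·x^5·e^(3)/40 + 3·x^4·e^(3)/8 + 2·x^3·e^(3)/3 + x^2·e^(3) + x·e^(3) + e^(3)/2 + O(x^8).
The coefficient of x^7 is 107·e^(3)/1260.

Final answer: 107·e^(3)/1260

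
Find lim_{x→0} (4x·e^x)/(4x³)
Both numerator and denominator → 0 as x → 0; this is a 0/0 indeterminate form.
Expand each to leading order near x = 0: numerator ~ 4·x, denominator ~ 4·x^3.
The limit of the ratio is ∞.

Final answer: ∞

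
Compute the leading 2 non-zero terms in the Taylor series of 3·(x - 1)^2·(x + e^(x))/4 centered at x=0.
3/4 - 15·x^2/8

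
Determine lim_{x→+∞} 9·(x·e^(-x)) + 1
Evaluate the dominant behaviour as x → +∞; each term tends to a finite value or vanishes.
Limit = 1.

Final answer: 1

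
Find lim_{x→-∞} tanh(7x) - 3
Evaluate the dominant behaviour as x → -∞; each term tends to a finite value or vanishes.
Limit = -4.

Final answer: -4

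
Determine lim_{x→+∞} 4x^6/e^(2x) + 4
The quotient is an ∞/∞ indeterminate form as x → +∞.
The exponential denominator e^(2x) dominates the polynomial numerator (e^x ≫ x^6 as x → ∞), so the quotient → 0.
Adding the constant: 0 + 4 = 4. Limit = 4.

Final answer: 4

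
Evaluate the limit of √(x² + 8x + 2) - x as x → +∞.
This is an ∞ − ∞ indeterminate form.
Multiply and divide by the conjugate √(x²+8x + 2) + x; the x² terms cancel, leaving (8x + 2)/(√(x²+8x + 2)+x) → 8/2 = 4.
Limit = 4.

Final answer: 4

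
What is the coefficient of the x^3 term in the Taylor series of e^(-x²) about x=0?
Expand to order 3: e^(-x²) = 1 - x^2 + O(x^4).
The coefficient of x^3 is 0.

Final answer: 0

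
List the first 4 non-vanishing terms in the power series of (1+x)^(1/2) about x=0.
x^3/16 - x^2/8 + x/2 + 1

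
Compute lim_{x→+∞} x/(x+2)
Evaluate the dominant behaviour as x → +∞; each term tends to a finite value or vanishes.
Limit = 1.

Final answer: 1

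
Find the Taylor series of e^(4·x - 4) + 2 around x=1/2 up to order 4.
(1 + 2·e^(2))·e^(-2) + 4·e^(-2)·(x - 1/2) + 8·e^(-2)·(x - 1/2)^2 + 32·e^(-2)·(x - 1/2)^3/3 + 32·e^(-2)·(x - 1/2)^4/3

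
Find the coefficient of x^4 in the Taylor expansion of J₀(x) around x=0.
Expand to order 4: J₀(x) = x^4/64 - x^2/4 + 1 + O(x^5).
The coefficient of x^4 is 1/64.

Final answer: 1/64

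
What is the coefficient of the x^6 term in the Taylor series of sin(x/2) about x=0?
Expand to order 6: sin(x/2) = x^5/3840 - x^3/48 + x/2 + O(x^7).
The coefficient of x^6 is 0.

Final answer: 0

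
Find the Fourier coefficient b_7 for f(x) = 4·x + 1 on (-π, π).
b_7 = (1/π) ∫_{-π}^{π} f(x)·sin(7x) dx.
Evaluate the integral (use parity and integration by parts as needed): b_7 = 8/7.

Final answer: 8/7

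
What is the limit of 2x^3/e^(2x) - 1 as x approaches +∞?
The quotient is an ∞/∞ indeterminate form as x → +∞.
The exponential denominator e^(2x) dominates the polynomial numerator (e^x ≫ x^3 as x → ∞), so the quotient → 0.
Adding the constant: 0 - 1 = -1. Limit = -1.

Final answer: -1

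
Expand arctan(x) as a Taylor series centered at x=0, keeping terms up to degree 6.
x^5/5 - x^3/3 + x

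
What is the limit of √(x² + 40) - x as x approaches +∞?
This is an ∞ − ∞ indeterminate form.
Multiply and divide by the conjugate √(x²+40) + x; the x² terms cancel, leaving 40/(√(x²+40)+x) → 0.
Limit = 0.

Final answer: 0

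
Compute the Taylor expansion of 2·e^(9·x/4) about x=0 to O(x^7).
59049·x^6/163840 + 19683·x^5/20480 + 2187·x^4/1024 + 243·x^3/64 + 81·x^2/16 + 9·x/2 + 2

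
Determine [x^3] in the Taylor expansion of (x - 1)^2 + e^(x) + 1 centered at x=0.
Expand to order 3: (x - 1)^2 + e^(x) + 1 = x^3/6 + 3·x^2/2 - x + 3 + O(x^4).
The coefficient of x^3 is 1/6.

Final answer: 1/6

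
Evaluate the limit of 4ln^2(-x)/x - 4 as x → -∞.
The quotient is an ∞/∞ indeterminate form as x → -∞.
Compare growth rates of the dominant terms (exponentials ≫ polynomials ≫ logarithms), or apply L'Hôpital's rule; the quotient → 0.
Adding the constant: 0 - 4 = -4. Limit = -4.

Final answer: -4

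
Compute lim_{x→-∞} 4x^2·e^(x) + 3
The product is a 0·∞ indeterminate form at x → -∞.
Rewrite the product as 4x^2 / e^(-x) (an ∞/∞ form) and apply L'Hôpital, or use the standard hierarchy e^(|x|) ≫ |x^2| as x → -∞.
The indeterminate product → 0, so the limit = 3.

Final answer: 3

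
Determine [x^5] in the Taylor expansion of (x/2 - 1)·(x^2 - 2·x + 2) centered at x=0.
Expand to order 5: (x/2 - 1)·(x^2 - 2·x + 2) = x^3/2 - 2·x^2 + 3·x - 2 + O(x^6).
The coefficient of x^5 is 0.

Final answer: 0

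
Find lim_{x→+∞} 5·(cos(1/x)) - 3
Evaluate the dominant behaviour as x → +∞; each term tends to a finite value or vanishes.
Limit = 2.

Final answer: 2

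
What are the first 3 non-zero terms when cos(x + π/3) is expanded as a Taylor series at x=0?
-x^2/4 - √(3)·x/2 + 1/2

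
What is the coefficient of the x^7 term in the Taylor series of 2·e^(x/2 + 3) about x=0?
Expand to order 7: 2·e^(x/2 + 3) = x^7·e^(3)/322560 + x^6·e^(3)/23040 + x^5·e^(3)/1920 + x^4·e^(3)/192 + x^3·e^(3)/24 + x^2·e^(3)/4 + x·e^(3) + 2·e^(3) + O(x^8).
The coefficient of x^7 is e^(3)/322560.

Final answer: e^(3)/322560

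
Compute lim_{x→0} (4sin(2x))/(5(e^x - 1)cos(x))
Both numerator and denominator → 0 as x → 0; this is a 0/0 indeterminate form.
Expand each to leading order near x = 0: numerator ~ 8·x, denominator ~ 5·x.
The limit of the ratio is 8/5.

Final answer: 8/5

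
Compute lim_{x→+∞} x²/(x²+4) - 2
Evaluate the dominant behaviour as x → +∞; each term tends to a finite value or vanishes.
Limit = -1.

Final answer: -1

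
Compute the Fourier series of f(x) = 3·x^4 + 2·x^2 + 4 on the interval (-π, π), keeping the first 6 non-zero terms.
(136 - 24·π^2)·cos(x) + (-7 + 6·π^2)·cos(2·x) + (8/9 - 8·π^2/3)·cos(3·x) + (-1/16 + 3·π^2/2)·cos(4·x) + (-24·π^2/25 - 56/625)·cos(5·x) + 4 + 2·π^2/3 + 3·π^4/5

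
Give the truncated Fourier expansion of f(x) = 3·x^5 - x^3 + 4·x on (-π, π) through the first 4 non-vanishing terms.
(-122·π^2 + 6·π^4 + 740)·sin(x) + (-3·π^4 - 28 + 16·π^2)·sin(2·x) + (-46·π^2/9 + 164/27 + 2·π^4)·sin(3·x) + (-3·π^4/2 - 185/64 + 19·π^2/8)·sin(4·x)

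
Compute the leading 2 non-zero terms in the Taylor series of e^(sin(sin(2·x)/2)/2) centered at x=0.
x/2 + 1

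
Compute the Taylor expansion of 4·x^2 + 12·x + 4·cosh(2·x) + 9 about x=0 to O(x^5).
8·x^4/3 + 12·x^2 + 12·x + 13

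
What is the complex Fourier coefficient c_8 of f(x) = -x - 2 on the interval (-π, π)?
Compute the real Fourier coefficients first: a_8 = 0, b_8 = 1/4.
Then c_8 = (a_8 − i·b_8)/2 = -i/8.

Final answer: -i/8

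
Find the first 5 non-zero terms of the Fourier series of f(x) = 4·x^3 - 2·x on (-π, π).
(-52 + 8·π^2)·sin(x) + (8 - 4·π^2)·sin(2·x) + (-28/9 + 8·π^2/3)·sin(3·x) + (7/4 - 2·π^2)·sin(4·x) + (-148/125 + 8·π^2/5)·sin(5·x)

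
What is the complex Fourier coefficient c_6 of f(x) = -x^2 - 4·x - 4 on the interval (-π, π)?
Compute the real Fourier coefficients first: a_6 = -1/9, b_6 = 4/3.
Then c_6 = (a_6 − i·b_6)/2 = -1/18 - 2·i/3.

Final answer: -1/18 - 2·i/3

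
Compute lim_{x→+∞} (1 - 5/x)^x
As x → +∞: this is the defining limit (1 - 5/x)^x → e^(-5).
Limit = e^(-5).

Final answer: e^(-5)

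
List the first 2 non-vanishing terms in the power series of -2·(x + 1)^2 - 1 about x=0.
-4·x - 3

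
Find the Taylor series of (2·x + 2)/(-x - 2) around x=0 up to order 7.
-x^7/128 + x^6/64 - x^5/32 + x^4/16 - x^3/8 + x^2/4 - x/2 - 1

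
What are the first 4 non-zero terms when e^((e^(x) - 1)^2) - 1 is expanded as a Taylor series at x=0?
5·x^5/4 + 13·x^4/12 + x^3 + x^2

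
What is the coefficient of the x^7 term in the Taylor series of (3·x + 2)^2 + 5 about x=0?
Expand to order 7: (3·x + 2)^2 + 5 = 9·x^2 + 12·x + 9 + O(x^8).
The coefficient of x^7 is 0.

Final answer: 0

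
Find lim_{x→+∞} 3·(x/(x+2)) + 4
Evaluate the dominant behaviour as x → +∞; each term tends to a finite value or vanishes.
Limit = 7.

Final answer: 7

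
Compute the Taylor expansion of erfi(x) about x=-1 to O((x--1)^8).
-erfi(1) + 2·e·(x + 1)/√(π) - 2·e·(x + 1)^2/√(π) + 2·e·(x + 1)^3/√(π) - 5·e·(x + 1)^4/(3·√(π)) + 19·e·(x + 1)^5/(15·√(π)) - 13·e·(x + 1)^6/(15·√(π)) + 173·e·(x + 1)^7/(315·√(π))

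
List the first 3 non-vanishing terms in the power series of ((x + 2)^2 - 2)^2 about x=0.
20·x^2 + 16·x + 4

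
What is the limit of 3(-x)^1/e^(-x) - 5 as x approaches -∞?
The quotient is an ∞/∞ indeterminate form as x → -∞.
Compare growth rates of the dominant terms (exponentials ≫ polynomials ≫ logarithms), or apply L'Hôpital's rule; the quotient → 0.
Adding the constant: 0 - 5 = -5. Limit = -5.

Final answer: -5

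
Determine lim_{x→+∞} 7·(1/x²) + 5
Evaluate the dominant behaviour as x → +∞; each term tends to a finite value or vanishes.
Limit = 5.

Final answer: 5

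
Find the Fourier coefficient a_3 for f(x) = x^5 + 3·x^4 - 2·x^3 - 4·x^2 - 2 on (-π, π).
a_3 = (1/π) ∫_{-π}^{π} f(x)·cos(3x) dx.
Evaluate the integral (use parity and integration by parts as needed): a_3 = 32/9 - 8·π^2/3.

Final answer: 32/9 - 8·π^2/3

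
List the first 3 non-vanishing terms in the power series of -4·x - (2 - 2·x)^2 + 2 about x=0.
-4·x^2 + 4·x - 2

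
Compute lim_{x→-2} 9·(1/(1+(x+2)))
Direct substitution at x = -2 gives 9.

Final answer: 9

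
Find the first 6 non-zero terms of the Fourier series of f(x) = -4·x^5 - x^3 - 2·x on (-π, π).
(-952 - 8·π^4 + 158·π^2)·sin(x) + (-19·π^2 + 61/2 + 4·π^4)·sin(2·x) + (-8·π^4/3 - 392/81 + 142·π^2/27)·sin(3·x) + (-2·π^2 + 7/4 + 2·π^4)·sin(4·x) + (-8·π^4/5 - 632/625 + 22·π^2/25)·sin(5·x) + (-11·π^2/27 + 119/162 + 4·π^4/3)·sin(6·x)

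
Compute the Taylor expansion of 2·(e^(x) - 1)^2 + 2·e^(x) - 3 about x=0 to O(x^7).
7·x^6/40 + 31·x^5/60 + 5·x^4/4 + 7·x^3/3 + 3·x^2 + 2·x - 1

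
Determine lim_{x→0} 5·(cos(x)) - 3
Direct substitution at x = 0 gives 2.

Final answer: 2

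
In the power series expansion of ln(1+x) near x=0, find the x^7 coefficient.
Expand to order 7: ln(1+x) = x^7/7 - x^6/6 + x^5/5 - x^4/4 + x^3/3 - x^2/2 + x + O(x^8).
The coefficient of x^7 is 1/7.

Final answer: 1/7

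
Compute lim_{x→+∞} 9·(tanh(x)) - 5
Evaluate the dominant behaviour as x → +∞; each term tends to a finite value or vanishes.
Limit = 4.

Final answer: 4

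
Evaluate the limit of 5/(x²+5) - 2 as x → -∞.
Evaluate the dominant behaviour as x → -∞; each term tends to a finite value or vanishes.
Limit = -2.

Final answer: -2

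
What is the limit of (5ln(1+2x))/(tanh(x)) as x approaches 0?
Both numerator and denominator → 0 as x → 0; this is a 0/0 indeterminate form.
Expand each to leading order near x = 0: numerator ~ 10·x, denominator ~ x.
The limit of the ratio is 10.

Final answer: 10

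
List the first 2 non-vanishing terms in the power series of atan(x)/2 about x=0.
-x^3/6 + x/2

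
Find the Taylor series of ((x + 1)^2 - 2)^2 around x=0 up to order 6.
x^4 + 4·x^3 + 2·x^2 - 4·x + 1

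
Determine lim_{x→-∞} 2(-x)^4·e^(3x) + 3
The product is a 0·∞ indeterminate form at x → -∞.
Rewrite the product as 2(-x)^4 / e^(-3x) (an ∞/∞ form) and apply L'Hôpital, or use the standard hierarchy e^(3|x|) ≫ |(-x)^4| as x → -∞.
The indeterminate product → 0, so the limit = 3.

Final answer: 3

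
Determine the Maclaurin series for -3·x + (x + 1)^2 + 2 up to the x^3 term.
x^2 - x + 3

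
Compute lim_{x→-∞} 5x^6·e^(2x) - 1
The product is a 0·∞ indeterminate form at x → -∞.
Rewrite the product as 5x^6 / e^(-2x) (an ∞/∞ form) and apply L'Hôpital, or use the standard hierarchy e^(2|x|) ≫ |x^6| as x → -∞.
The indeterminate product → 0, so the limit = -1.

Final answer: -1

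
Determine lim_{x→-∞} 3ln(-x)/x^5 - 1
The quotient is an ∞/∞ indeterminate form as x → -∞.
Compare growth rates of the dominant terms (exponentials ≫ polynomials ≫ logarithms), or apply L'Hôpital's rule; the quotient → 0.
Adding the constant: 0 - 1 = -1. Limit = -1.

Final answer: -1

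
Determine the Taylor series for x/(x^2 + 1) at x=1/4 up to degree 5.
4/17 + 240·(x - 1/4)/289 - 3008·(x - 1/4)^2/4913 - 41216·(x - 1/4)^3/83521 + 1147904·(x - 1/4)^4/1419857 + 2027520·(x - 1/4)^5/24137569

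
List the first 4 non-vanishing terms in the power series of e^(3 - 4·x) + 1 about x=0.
-32·x^3·e^(3)/3 + 8·x^2·e^(3) - 4·x·e^(3) + 1 + e^(3)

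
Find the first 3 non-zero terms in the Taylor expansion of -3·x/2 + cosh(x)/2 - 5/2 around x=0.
x^2/4 - 3·x/2 - 2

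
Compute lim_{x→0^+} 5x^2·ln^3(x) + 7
The product is a 0·∞ indeterminate form at x → 0⁺.
Rewrite the product as 5·ln^3(x) / x^(-2) and apply L'Hôpital, or use the standard hierarchy x^(-2) ≫ |ln x|^3 as x → 0⁺.
The indeterminate product → 0, so the limit = 7.

Final answer: 7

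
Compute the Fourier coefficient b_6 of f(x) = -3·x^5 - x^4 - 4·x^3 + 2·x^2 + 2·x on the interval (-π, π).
b_6 = (1/π) ∫_{-π}^{π} f(x)·sin(6x) dx.
Evaluate the integral (use parity and integration by parts as needed): b_6 = -43/54 + 7·π^2/9 + π^4.

Final answer: -43/54 + 7·π^2/9 + π^4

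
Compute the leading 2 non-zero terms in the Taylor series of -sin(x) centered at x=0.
x^3/6 - x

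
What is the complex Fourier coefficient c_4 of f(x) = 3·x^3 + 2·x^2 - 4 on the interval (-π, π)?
Compute the real Fourier coefficients first: a_4 = 1/2, b_4 = 9/16 - 3·π^2/2.
Then c_4 = (a_4 − i·b_4)/2 = 1/4 - 9·i/32 + 3·i·π^2/4.

Final answer: 1/4 - 9·i/32 + 3·i·π^2/4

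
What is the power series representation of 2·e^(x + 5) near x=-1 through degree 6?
2·e^(4) + 2·e^(4)·(x + 1) + e^(4)·(x + 1)^2 + e^(4)·(x + 1)^3/3 + e^(4)·(x + 1)^4/12 + e^(4)·(x + 1)^5/60 + e^(4)·(x + 1)^6/360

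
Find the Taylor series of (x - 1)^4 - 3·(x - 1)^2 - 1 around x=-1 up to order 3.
3 - 20·(x + 1) + 21·(x + 1)^2 - 8·(x + 1)^3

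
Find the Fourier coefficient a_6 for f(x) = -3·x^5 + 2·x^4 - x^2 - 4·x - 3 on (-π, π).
a_6 = (1/π) ∫_{-π}^{π} f(x)·cos(6x) dx.
Evaluate the integral (use parity and integration by parts as needed): a_6 = -5/27 + 4·π^2/9.

Final answer: -5/27 + 4·π^2/9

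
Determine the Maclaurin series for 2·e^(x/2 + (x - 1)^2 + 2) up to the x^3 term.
-33·x^3·e^(3)/8 + 17·x^2·e^(3)/4 - 3·x·e^(3) + 2·e^(3)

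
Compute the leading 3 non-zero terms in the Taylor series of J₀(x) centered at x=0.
x^4/64 - x^2/4 + 1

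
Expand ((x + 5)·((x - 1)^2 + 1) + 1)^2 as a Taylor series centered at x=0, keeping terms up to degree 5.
6·x^5 - 7·x^4 - 26·x^3 + 130·x^2 - 176·x + 121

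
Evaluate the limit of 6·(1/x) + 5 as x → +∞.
Evaluate the dominant behaviour as x → +∞; each term tends to a finite value or vanishes.
Limit = 5.

Final answer: 5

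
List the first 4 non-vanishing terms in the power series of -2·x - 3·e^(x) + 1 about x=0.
-x^3/2 - 3·x^2/2 - 5·x - 2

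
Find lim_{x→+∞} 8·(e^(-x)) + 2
Evaluate the dominant behaviour as x → +∞; each term tends to a finite value or vanishes.
Limit = 2.

Final answer: 2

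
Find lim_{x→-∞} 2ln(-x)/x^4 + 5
The quotient is an ∞/∞ indeterminate form as x → -∞.
Compare growth rates of the dominant terms (exponentials ≫ polynomials ≫ logarithms), or apply L'Hôpital's rule; the quotient → 0.
Adding the constant: 0 + 5 = 5. Limit = 5.

Final answer: 5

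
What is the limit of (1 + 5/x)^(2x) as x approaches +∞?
As x → +∞: write (1 + 5/x)^(2x) = ((1 + 5/x)^x)^2 → (e^5)^2 = e^10.
Limit = e^(10).

Final answer: e^(10)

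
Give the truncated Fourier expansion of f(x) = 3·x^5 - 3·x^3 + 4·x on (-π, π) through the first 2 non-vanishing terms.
(-126·π^2 + 6·π^4 + 764)·sin(x) + (-3·π^4 - 31 + 18·π^2)·sin(2·x)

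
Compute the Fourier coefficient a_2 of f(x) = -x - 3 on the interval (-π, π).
a_2 = (1/π) ∫_{-π}^{π} f(x)·cos(2x) dx.
Evaluate the integral (use parity and integration by parts as needed): a_2 = 0.

Final answer: 0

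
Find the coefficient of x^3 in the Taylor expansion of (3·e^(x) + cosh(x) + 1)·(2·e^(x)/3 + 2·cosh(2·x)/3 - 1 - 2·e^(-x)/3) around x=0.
Expand to order 3: (3·e^(x) + cosh(x) + 1)·(2·e^(x)/3 + 2·cosh(2·x)/3 - 1 - 2·e^(-x)/3) = 137·x^3/18 + 10·x^2 + 17·x/3 - 5/3 + O(x^4).
The coefficient of x^3 is 137/18.

Final answer: 137/18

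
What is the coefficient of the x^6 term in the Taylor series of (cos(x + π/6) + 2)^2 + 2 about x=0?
Expand to order 6: (cos(x + π/6) + 2)^2 + 2 = x^6·(√(3)/2 + 2)^2·(-29/(1440·(√(3)/2 + 2)^2) - √(3)/(720·(√(3)/2 + 2))) + x^5·(√(3)/2 + 2)^2·(-√(3)/(16·(√(3)/2 + 2)^2) - 1/(120·(√(3)/2 + 2))) + x^4·(√(3)/2 + 2)^2·(5/(48·(√(3)/2 + 2)^2) + √(3)/(24·(√(3)/2 + 2))) + x^3·(√(3)/2 + 2)^2·(√(3)/(4·(√(3)/2 + 2)^2) + 1/(6·(√(3)/2 + 2))) + x^2·(√(3)/2 + 2)^2·(-√(3)/(2·(√(3)/2 + 2)) + 1/(4·(√(3)/2 + 2)^2)) + x·(-2 - √(3)/2) + 2 + (√(3)/2 + 2)^2 + O(x^7).
The coefficient of x^6 is (√(3)/2 + 2)^2·(-29/(1440·(√(3)/2 + 2)^2) - √(3)/(720·(√(3)/2 + 2))).

Final answer: (√(3)/2 + 2)^2·(-29/(1440·(√(3)/2 + 2)^2) - √(3)/(720·(√(3)/2 + 2)))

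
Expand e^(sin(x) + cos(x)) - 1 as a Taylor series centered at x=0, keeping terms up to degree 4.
-5·e·x^4/24 - e·x^3/2 + e·x - 1 + e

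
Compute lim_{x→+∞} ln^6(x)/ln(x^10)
This is an ∞/∞ indeterminate form as x → +∞.
Write ln(x^10) = 10·ln(x), reducing the quotient to ln^5(x)/10 → ∞.
Limit = ∞.

Final answer: ∞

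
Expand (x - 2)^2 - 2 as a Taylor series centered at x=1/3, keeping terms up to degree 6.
7/9 - 10·(x - 1/3)/3 + (x - 1/3)^2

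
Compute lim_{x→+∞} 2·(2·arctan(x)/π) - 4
Evaluate the dominant behaviour as x → +∞; each term tends to a finite value or vanishes.
Limit = -2.

Final answer: -2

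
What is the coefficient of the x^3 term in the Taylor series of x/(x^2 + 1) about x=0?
Expand to order 3: x/(x^2 + 1) = -x^3 + x + O(x^4).
The coefficient of x^3 is -1.

Final answer: -1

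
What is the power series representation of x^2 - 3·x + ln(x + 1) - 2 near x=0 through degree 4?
-x^4/4 + x^3/3 + x^2/2 - 2·x - 2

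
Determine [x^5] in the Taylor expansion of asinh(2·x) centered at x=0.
Expand to order 5: asinh(2·x) = 12·x^5/5 - 4·x^3/3 + 2·x + O(x^6).
The coefficient of x^5 is 12/5.

Final answer: 12/5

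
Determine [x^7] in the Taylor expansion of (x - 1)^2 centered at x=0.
Expand to order 7: (x - 1)^2 = x^2 - 2·x + 1 + O(x^8).
The coefficient of x^7 is 0.

Final answer: 0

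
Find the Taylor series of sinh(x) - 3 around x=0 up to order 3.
x^3/6 + x - 3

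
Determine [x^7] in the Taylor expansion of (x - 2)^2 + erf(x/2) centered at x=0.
Expand to order 7: (x - 2)^2 + erf(x/2) = -x^7/(2688·√(π)) + x^5/(160·√(π)) - x^3/(12·√(π)) + x^2 + x·(-4 + 1/√(π)) + 4 + O(x^8).
The coefficient of x^7 is -1/(2688·√(π)).

Final answer: -1/(2688·√(π))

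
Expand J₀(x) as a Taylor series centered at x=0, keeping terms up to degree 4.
x^4/64 - x^2/4 + 1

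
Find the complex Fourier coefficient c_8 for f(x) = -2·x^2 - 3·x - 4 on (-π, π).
Compute the real Fourier coefficients first: a_8 = -1/8, b_8 = 3/4.
Then c_8 = (a_8 − i·b_8)/2 = -1/16 - 3·i/8.

Final answer: -1/16 - 3·i/8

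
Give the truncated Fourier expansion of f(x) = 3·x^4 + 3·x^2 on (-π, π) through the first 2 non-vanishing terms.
(132 - 24·π^2)·cos(x) + π^2 + 3·π^4/5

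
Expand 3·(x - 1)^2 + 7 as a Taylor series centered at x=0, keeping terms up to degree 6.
3·x^2 - 6·x + 10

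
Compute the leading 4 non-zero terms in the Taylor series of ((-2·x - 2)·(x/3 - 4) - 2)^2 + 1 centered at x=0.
-88·x^3/9 + 412·x^2/9 + 88·x + 37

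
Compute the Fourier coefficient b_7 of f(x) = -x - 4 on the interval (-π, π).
b_7 = (1/π) ∫_{-π}^{π} f(x)·sin(7x) dx.
Evaluate the integral (use parity and integration by parts as needed): b_7 = -2/7.

Final answer: -2/7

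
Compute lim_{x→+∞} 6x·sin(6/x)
As x → +∞: let u = 6/x → 0⁺; then 6·x·sin(6/x) = 6·6·sin(u)/u → 6·6·1 = 36.
Limit = 36.

Final answer: 36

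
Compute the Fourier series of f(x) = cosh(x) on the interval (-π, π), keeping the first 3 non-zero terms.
-cos(x)·sinh(π)/π + 2·cos(2·x)·sinh(π)/(5·π) + sinh(π)/π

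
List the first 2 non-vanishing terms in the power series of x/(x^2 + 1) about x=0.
-x^3 + x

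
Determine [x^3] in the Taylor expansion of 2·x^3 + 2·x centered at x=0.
Expand to order 3: 2·x^3 + 2·x = 2·x^3 + 2·x + O(x^4).
The coefficient of x^3 is 2.

Final answer: 2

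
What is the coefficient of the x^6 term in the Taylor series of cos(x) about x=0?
Expand to order 6: cos(x) = -x^6/720 + x^4/24 - x^2/2 + 1 + O(x^7).
The coefficient of x^6 is -1/720.

Final answer: -1/720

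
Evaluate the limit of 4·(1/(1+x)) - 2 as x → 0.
Direct substitution at x = 0 gives 2.

Final answer: 2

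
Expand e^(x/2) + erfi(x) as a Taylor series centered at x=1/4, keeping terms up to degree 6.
erfi(1/4) + e^(1/8) + (√(π)·e^(1/8) + 4·e^(1/16))·(x - 1/4)/(2·√(π)) + (√(π)·e^(1/8) + 4·e^(1/16))·(x - 1/4)^2/(8·√(π)) + (√(π)·e^(1/8) + 36·e^(1/16))·(x - 1/4)^3/(48·√(π)) + (√(π)·e^(1/8) + 100·e^(1/16))·(x - 1/4)^4/(384·√(π)) + (√(π)·e^(1/8) + 964·e^(1/16))·(x - 1/4)^5/(3840·√(π)) + (√(π)·e^(1/8) + 4164·e^(1/16))·(x - 1/4)^6/(46080·√(π))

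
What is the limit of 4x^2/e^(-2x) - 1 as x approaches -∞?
The quotient is an ∞/∞ indeterminate form as x → -∞.
Compare growth rates of the dominant terms (exponentials ≫ polynomials ≫ logarithms), or apply L'Hôpital's rule; the quotient → 0.
Adding the constant: 0 - 1 = -1. Limit = -1.

Final answer: -1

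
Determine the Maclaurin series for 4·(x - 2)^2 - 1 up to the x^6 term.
4·x^2 - 16·x + 15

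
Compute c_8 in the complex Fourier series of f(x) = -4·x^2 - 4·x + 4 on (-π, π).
Compute the real Fourier coefficients first: a_8 = -1/4, b_8 = 1.
Then c_8 = (a_8 − i·b_8)/2 = -1/8 - i/2.

Final answer: -1/8 - i/2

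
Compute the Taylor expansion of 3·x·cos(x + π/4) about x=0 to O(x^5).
√(2)·x^4/4 - 3·√(2)·x^3/4 - 3·√(2)·x^2/2 + 3·√(2)·x/2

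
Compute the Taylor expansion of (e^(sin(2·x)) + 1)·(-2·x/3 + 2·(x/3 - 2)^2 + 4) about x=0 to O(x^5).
-212·x^4/9 - 56·x^3/9 + 160·x^2/9 + 52·x/3 + 24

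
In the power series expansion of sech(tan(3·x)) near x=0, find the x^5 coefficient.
Expand to order 5: sech(tan(3·x)) = -81·x^4/8 - 9·x^2/2 + 1 + O(x^6).
The coefficient of x^5 is 0.

Final answer: 0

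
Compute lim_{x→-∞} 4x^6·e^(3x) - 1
The product is a 0·∞ indeterminate form at x → -∞.
Rewrite the product as 4x^6 / e^(-3x) (an ∞/∞ form) and apply L'Hôpital, or use the standard hierarchy e^(3|x|) ≫ |x^6| as x → -∞.
The indeterminate product → 0, so the limit = -1.

Final answer: -1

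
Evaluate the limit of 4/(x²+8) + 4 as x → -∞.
Evaluate the dominant behaviour as x → -∞; each term tends to a finite value or vanishes.
Limit = 4.

Final answer: 4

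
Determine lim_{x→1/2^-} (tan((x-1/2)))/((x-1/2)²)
Both numerator and denominator → 0 as x → 1/2^-; this is a 0/0 indeterminate form.
Expand each to leading order near x = 1/2: numerator ~ (x - 1/2), denominator ~ (x - 1/2)^2.
The limit of the ratio is -∞.

Final answer: -∞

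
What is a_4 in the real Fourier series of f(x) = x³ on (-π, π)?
a_4 = (1/π) ∫_{-π}^{π} f(x)·cos(4x) dx.
Evaluate the integral (use parity and integration by parts as needed): a_4 = 0.

Final answer: 0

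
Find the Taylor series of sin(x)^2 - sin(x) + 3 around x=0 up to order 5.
-x^5/120 - x^4/3 + x^3/6 + x^2 - x + 3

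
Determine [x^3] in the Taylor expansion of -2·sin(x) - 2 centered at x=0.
Expand to order 3: -2·sin(x) - 2 = x^3/3 - 2·x - 2 + O(x^4).
The coefficient of x^3 is 1/3.

Final answer: 1/3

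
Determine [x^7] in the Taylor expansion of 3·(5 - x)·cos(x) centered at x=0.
Expand to order 7: 3·(5 - x)·cos(x) = x^7/240 - x^6/48 - x^5/8 + 5·x^4/8 + 3·x^3/2 - 15·x^2/2 - 3·x + 15 + O(x^8).
The coefficient of x^7 is 1/240.

Final answer: 1/240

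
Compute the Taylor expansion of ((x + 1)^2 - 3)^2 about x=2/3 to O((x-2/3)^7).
4/81 - 40·(x - 2/3)/27 + 32·(x - 2/3)^2/3 + 20·(x - 2/3)^3/3 + (x - 2/3)^4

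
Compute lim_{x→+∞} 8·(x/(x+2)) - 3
Evaluate the dominant behaviour as x → +∞; each term tends to a finite value or vanishes.
Limit = 5.

Final answer: 5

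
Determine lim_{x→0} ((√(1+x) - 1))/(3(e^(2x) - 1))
Both numerator and denominator → 0 as x → 0; this is a 0/0 indeterminate form.
Expand each to leading order near x = 0: numerator ~ x/2, denominator ~ 6·x.
The limit of the ratio is 1/12.

Final answer: 1/12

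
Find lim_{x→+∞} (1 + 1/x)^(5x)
As x → +∞: write (1 + 1/x)^(5x) = ((1 + 1/x)^x)^5 → (e^1)^5 = e^5.
Limit = e^(5).

Final answer: e^(5)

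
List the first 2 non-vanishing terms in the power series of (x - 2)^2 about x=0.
4 - 4·x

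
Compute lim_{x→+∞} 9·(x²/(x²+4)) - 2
Evaluate the dominant behaviour as x → +∞; each term tends to a finite value or vanishes.
Limit = 7.

Final answer: 7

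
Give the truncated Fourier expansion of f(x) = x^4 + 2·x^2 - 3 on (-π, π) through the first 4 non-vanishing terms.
(40 - 8·π^2)·cos(x) + (-1 + 2·π^2)·cos(2·x) + (-8·π^2/9 - 8/27)·cos(3·x) - 3 + 2·π^2/3 + π^4/5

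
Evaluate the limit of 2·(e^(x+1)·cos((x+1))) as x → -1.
Direct substitution at x = -1 gives 2.

Final answer: 2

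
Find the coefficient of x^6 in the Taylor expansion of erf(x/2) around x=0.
Expand to order 6: erf(x/2) = x^5/(160·√(π)) - x^3/(12·√(π)) + x/√(π) + O(x^7).
The coefficient of x^6 is 0.

Final answer: 0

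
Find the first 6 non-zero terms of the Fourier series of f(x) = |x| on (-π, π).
-4·cos(x)/π - 4·cos(3·x)/(9·π) - 4·cos(5·x)/(25·π) - 4·cos(7·x)/(49·π) - 4·cos(9·x)/(81·π) + π/2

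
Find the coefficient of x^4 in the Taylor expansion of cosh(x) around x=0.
Expand to order 4: cosh(x) = x^4/24 + x^2/2 + 1 + O(x^5).
The coefficient of x^4 is 1/24.

Final answer: 1/24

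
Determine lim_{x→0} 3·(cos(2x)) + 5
Direct substitution at x = 0 gives 8.

Final answer: 8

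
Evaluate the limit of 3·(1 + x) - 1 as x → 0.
Direct substitution at x = 0 gives 2.

Final answer: 2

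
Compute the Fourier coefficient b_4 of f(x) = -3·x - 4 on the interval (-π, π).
b_4 = (1/π) ∫_{-π}^{π} f(x)·sin(4x) dx.
Evaluate the integral (use parity and integration by parts as needed): b_4 = 3/2.

Final answer: 3/2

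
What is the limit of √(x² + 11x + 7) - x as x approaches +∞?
This is an ∞ − ∞ indeterminate form.
Multiply and divide by the conjugate √(x²+11x + 7) + x; the x² terms cancel, leaving (11x + 7)/(√(x²+11x + 7)+x) → 11/2.
Limit = 11/2.

Final answer: 11/2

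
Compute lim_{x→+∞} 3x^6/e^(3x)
This is an ∞/∞ indeterminate form as x → +∞.
The exponential denominator e^(3x) dominates the polynomial numerator (e^x ≫ x^6 as x → ∞), so the quotient → 0.
Limit = 0.

Final answer: 0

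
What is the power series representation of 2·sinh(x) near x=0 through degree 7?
x^7/2520 + x^5/60 + x^3/3 + 2·x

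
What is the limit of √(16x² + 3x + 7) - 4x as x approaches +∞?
As x → +∞: multiply by the conjugate to get (3x+7)/(√(16x²+3x+7)+4x); the denominator ~ 8x, so the limit is 3/8.
Limit = 3/8.

Final answer: 3/8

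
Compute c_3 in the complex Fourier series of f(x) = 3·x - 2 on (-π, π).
Compute the real Fourier coefficients first: a_3 = 0, b_3 = 2.
Then c_3 = (a_3 − i·b_3)/2 = -i.

Final answer: -i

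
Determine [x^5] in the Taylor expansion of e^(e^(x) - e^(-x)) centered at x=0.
Expand to order 5: e^(e^(x) - e^(-x)) = 19·x^5/20 + 4·x^4/3 + 5·x^3/3 + 2·x^2 + 2·x + 1 + O(x^6).
The coefficient of x^5 is 19/20.

Final answer: 19/20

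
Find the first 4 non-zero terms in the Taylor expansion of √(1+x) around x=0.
x^3/16 - x^2/8 + x/2 + 1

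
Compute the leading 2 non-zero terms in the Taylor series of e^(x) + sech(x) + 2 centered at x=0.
x + 4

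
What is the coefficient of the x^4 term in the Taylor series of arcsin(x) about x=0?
Expand to order 4: arcsin(x) = x^3/6 + x + O(x^5).
The coefficient of x^4 is 0.

Final answer: 0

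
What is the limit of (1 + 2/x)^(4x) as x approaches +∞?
As x → +∞: write (1 + 2/x)^(4x) = ((1 + 2/x)^x)^4 → (e^2)^4 = e^8.
Limit = e^(8).

Final answer: e^(8)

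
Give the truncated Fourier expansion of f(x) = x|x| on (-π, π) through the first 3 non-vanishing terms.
(-8 + 2·π^2)·sin(x)/π - π·sin(2·x) + (-8 + 18·π^2)·sin(3·x)/(27·π)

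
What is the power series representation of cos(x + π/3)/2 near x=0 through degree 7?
√(3)·x^7/20160 - x^6/2880 - √(3)·x^5/480 + x^4/96 + √(3)·x^3/24 - x^2/8 - √(3)·x/4 + 1/4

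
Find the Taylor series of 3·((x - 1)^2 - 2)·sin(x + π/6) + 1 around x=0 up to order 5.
x^5·(-21·√(3)/80 - 1/8) + x^4·(-13/16 + √(3)/2) + x^3·(3/2 + 7·√(3)/4) + x^2·(9/4 - 3·√(3)) + x·(-3 - 3·√(3)/2) - 1/2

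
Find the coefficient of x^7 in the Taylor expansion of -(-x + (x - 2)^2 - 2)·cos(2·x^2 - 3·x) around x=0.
Expand to order 7: -(-x + (x - 2)^2 - 2)·cos(2·x^2 - 3·x) = 3907·x^7/80 - 1247·x^6/20 + 151·x^5/8 + 127·x^4/4 - 69·x^3/2 + 8·x^2 + 5·x - 2 + O(x^8).
The coefficient of x^7 is 3907/80.

Final answer: 3907/80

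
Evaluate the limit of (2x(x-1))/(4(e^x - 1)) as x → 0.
Both numerator and denominator → 0 as x → 0; this is a 0/0 indeterminate form.
Expand each to leading order near x = 0: numerator ~ -2·x, denominator ~ 4·x.
The limit of the ratio is -1/2.

Final answer: -1/2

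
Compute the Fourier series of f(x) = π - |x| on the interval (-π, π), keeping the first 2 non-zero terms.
4·cos(x)/π + π/2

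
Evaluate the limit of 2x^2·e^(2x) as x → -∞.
This is a 0·∞ indeterminate form at x → -∞.
Rewrite the product as 2x^2 / e^(-2x) (an ∞/∞ form) and apply L'Hôpital, or use the standard hierarchy e^(2|x|) ≫ |x^2| as x → -∞.
The indeterminate product → 0, so the limit = 0.

Final answer: 0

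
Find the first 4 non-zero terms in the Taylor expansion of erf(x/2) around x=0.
-x^7/(2688·√(π)) + x^5/(160·√(π)) - x^3/(12·√(π)) + x/√(π)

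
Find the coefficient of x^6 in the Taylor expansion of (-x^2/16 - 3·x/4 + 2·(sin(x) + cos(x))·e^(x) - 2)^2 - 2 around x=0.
Expand to order 6: (-x^2/16 - 3·x/4 + 2·(sin(x) + cos(x))·e^(x) - 2)^2 - 2 = -259·x^6/120 - 13·x^5/6 + 961·x^4/256 + 403·x^3/32 + 169·x^2/16 - 2 + O(x^7).
The coefficient of x^6 is -259/120.

Final answer: -259/120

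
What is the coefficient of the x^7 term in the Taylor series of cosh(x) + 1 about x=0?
Expand to order 7: cosh(x) + 1 = x^6/720 + x^4/24 + x^2/2 + 2 + O(x^8).
The coefficient of x^7 is 0.

Final answer: 0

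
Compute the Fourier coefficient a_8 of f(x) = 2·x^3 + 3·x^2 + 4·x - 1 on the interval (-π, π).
a_8 = (1/π) ∫_{-π}^{π} f(x)·cos(8x) dx.
Evaluate the integral (use parity and integration by parts as needed): a_8 = 3/16.

Final answer: 3/16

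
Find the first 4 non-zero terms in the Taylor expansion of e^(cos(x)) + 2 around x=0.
-31·e·x^6/720 + e·x^4/6 - e·x^2/2 + 2 + e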